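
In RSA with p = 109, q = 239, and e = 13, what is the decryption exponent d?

7909

φ(n) = (p−1)(q−1) = 108·238 = 25704.
Need d with 13·d ≡ 1 (mod 25704). Apply the extended Euclidean algorithm:
25704 = 1977*13 + 3
13 = 4*3 + 1
3 = 3*1 + 0
Back-substitute:
1 = 13 − 4·3
1 = −4·25704 + 7909·13
So 13·7909 ≡ 1 (mod 25704), hence d = 7909.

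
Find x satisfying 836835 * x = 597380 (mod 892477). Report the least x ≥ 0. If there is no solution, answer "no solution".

627652

First find gcd(836835, 892477):
892477 = 1×836835 + 55642
836835 = 15×55642 + 2205
55642 = 25×2205 + 517
2205 = 4×517 + 137
517 = 3×137 + 106
137 = 1×106 + 31
106 = 3×31 + 13
31 = 2×13 + 5
13 = 2×5 + 3
5 = 1×3 + 2
3 = 1×2 + 1
2 = 2×1 + 0
gcd = 1, so a unique solution mod 892477 exists.
Back-substitute for the Bézout coefficients:
1 = 3 − 2
1 = −5 + 2·3
1 = 2·13 − 5·5
1 = −5·31 + 12·13
1 = 12·106 − 41·31
1 = −41·137 + 53·106
1 = 53·517 − 200·137
1 = −200·2205 + 853·517
1 = 853·55642 − 21525·2205
1 = −21525·836835 + 323728·55642
1 = 323728·892477 − 345253·836835
So 836835·(-345253) ≡ 1 (mod 892477), giving 836835⁻¹ ≡ 547224.
x ≡ 836835⁻¹·597380 ≡ 547224·597380 ≡ 627652 (mod 892477).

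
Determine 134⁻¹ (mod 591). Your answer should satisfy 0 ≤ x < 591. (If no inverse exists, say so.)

419

Apply the Euclidean algorithm to 591 and 134:
591 = 4*134 + 55
134 = 2*55 + 24
55 = 2*24 + 7
24 = 3*7 + 3
7 = 2*3 + 1
3 = 3*1 + 0
Since gcd(134, 591) = 1, back-substitute to write 1 as a combination:
1 = 7 − 2·3
1 = −2·24 + 7·7
1 = 7·55 − 16·24
1 = −16·134 + 39·55
1 = 39·591 − 172·134
Hence 134⁻¹ ≡ -172 ≡ 419 (mod 591).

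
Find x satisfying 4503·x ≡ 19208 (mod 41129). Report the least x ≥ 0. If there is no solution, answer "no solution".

27451

First find gcd(4503, 41129):
41129 = 9·4503 + 602
4503 = 7·602 + 289
602 = 2·289 + 24
289 = 12·24 + 1
24 = 24·1 + 0
gcd = 1, so a unique solution mod 41129 exists.
Back-substitute for the Bézout coefficients:
1 = 289 − 12·24
1 = −12·602 + 25·289
1 = 25·4503 − 187·602
1 = −187·41129 + 1708·4503
So 4503·(1708) ≡ 1 (mod 41129), giving 4503⁻¹ ≡ 1708.
x ≡ 4503⁻¹·19208 ≡ 1708·19208 ≡ 27451 (mod 41129).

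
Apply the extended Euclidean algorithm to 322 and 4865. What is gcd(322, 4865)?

Euclidean algorithm:
4865 = 15*322 + 35
322 = 9*35 + 7
35 = 5*7 + 0
gcd(322, 4865) = 7.
Express as a combination:
7 = 322 − 9·35
7 = −9·4865 + 136·322
So 7 = (-9)·4865 + (136)·322.

7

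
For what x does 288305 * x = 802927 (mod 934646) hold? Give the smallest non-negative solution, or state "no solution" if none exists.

First find gcd(288305, 934646):
934646 = 3×288305 + 69731
288305 = 4×69731 + 9381
69731 = 7×9381 + 4064
9381 = 2×4064 + 1253
4064 = 3×1253 + 305
1253 = 4×305 + 33
305 = 9×33 + 8
33 = 4×8 + 1
8 = 8×1 + 0
gcd = 1, so a unique solution mod 934646 exists.
Back-substitute for the Bézout coefficients:
1 = 33 − 4·8
1 = −4·305 + 37·33
1 = 37·1253 − 152·305
1 = −152·4064 + 493·1253
1 = 493·9381 − 1138·4064
1 = −1138·69731 + 8459·9381
1 = 8459·288305 − 34974·69731
1 = −34974·934646 + 113381·288305
So 288305·(113381) ≡ 1 (mod 934646), giving 288305⁻¹ ≡ 113381.
x ≡ 288305⁻¹·802927 ≡ 113381·802927 ≡ 276495 (mod 934646).

276495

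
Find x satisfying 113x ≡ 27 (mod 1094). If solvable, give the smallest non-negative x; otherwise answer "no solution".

281

First find gcd(113, 1094):
1094 = 9*113 + 77
113 = 1*77 + 36
77 = 2*36 + 5
36 = 7*5 + 1
5 = 5*1 + 0
gcd = 1, so a unique solution mod 1094 exists.
Back-substitute for the Bézout coefficients:
1 = 36 − 7·5
1 = −7·77 + 15·36
1 = 15·113 − 22·77
1 = −22·1094 + 213·113
So 113·(213) ≡ 1 (mod 1094), giving 113⁻¹ ≡ 213.
x ≡ 113⁻¹·27 ≡ 213·27 ≡ 281 (mod 1094).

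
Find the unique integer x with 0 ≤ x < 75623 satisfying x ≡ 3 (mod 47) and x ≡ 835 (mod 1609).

71631

Write x = 3 + 47·k. Then 47·k ≡ 835 − 3 ≡ 832 (mod 1609).
Need 47⁻¹ mod 1609. Extended Euclid on (1609, 47):
1609 = 34·47 + 11
47 = 4·11 + 3
11 = 3·3 + 2
3 = 1·2 + 1
2 = 2·1 + 0
Back-substitute:
1 = 3 − 2
1 = −11 + 4·3
1 = 4·47 − 17·11
1 = −17·1609 + 582·47
47⁻¹ ≡ 582 (mod 1609), so k ≡ 582·832 ≡ 1524 (mod 1609).
x = 3 + 47·1524 = 71631.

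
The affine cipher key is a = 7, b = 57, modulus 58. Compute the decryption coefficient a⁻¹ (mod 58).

25

Extended Euclidean algorithm:
58 = 8·7 + 2
7 = 3·2 + 1
2 = 2·1 + 0
gcd = 1, so the inverse exists. Back-substitute:
1 = 7 − 3·2
1 = −3·58 + 25·7
So 7·25 ≡ 1 (mod 58).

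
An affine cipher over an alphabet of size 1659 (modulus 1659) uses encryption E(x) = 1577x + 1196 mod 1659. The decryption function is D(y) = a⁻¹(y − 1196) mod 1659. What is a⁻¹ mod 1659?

Extended Euclidean algorithm:
1659 = 1·1577 + 82
1577 = 19·82 + 19
82 = 4·19 + 6
19 = 3·6 + 1
6 = 6·1 + 0
gcd = 1, so the inverse exists. Back-substitute:
1 = 19 − 3·6
1 = −3·82 + 13·19
1 = 13·1577 − 250·82
1 = −250·1659 + 263·1577
So 1577·263 ≡ 1 (mod 1659).

263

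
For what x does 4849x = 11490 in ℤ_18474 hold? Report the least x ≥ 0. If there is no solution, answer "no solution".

First find gcd(4849, 18474):
18474 = 3×4849 + 3927
4849 = 1×3927 + 922
3927 = 4×922 + 239
922 = 3×239 + 205
239 = 1×205 + 34
205 = 6×34 + 1
34 = 34×1 + 0
gcd = 1, so a unique solution mod 18474 exists.
Back-substitute for the Bézout coefficients:
1 = 205 − 6·34
1 = −6·239 + 7·205
1 = 7·922 − 27·239
1 = −27·3927 + 115·922
1 = 115·4849 − 142·3927
1 = −142·18474 + 541·4849
So 4849·(541) ≡ 1 (mod 18474), giving 4849⁻¹ ≡ 541.
x ≡ 4849⁻¹·11490 ≡ 541·11490 ≡ 8826 (mod 18474).

8826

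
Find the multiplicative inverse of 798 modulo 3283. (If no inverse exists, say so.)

no inverse exists

Compute gcd(798, 3283):
3283 = 4*798 + 91
798 = 8*91 + 70
91 = 1*70 + 21
70 = 3*21 + 7
21 = 3*7 + 0
Since gcd = 7 > 1, 798 is not a unit mod 3283.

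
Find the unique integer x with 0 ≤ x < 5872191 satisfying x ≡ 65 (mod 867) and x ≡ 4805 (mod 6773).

4596899

Write x = 65 + 867·k. Then 867·k ≡ 4805 − 65 ≡ 4740 (mod 6773).
Need 867⁻¹ mod 6773. Extended Euclid on (6773, 867):
6773 = 7*867 + 704
867 = 1*704 + 163
704 = 4*163 + 52
163 = 3*52 + 7
52 = 7*7 + 3
7 = 2*3 + 1
3 = 3*1 + 0
Back-substitute:
1 = 7 − 2·3
1 = −2·52 + 15·7
1 = 15·163 − 47·52
1 = −47·704 + 203·163
1 = 203·867 − 250·704
1 = −250·6773 + 1953·867
867⁻¹ ≡ 1953 (mod 6773), so k ≡ 1953·4740 ≡ 5302 (mod 6773).
x = 65 + 867·5302 = 4596899.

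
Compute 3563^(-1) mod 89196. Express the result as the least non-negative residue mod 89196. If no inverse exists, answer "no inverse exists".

47915

gcd(89196, 3563) by repeated division:
89196 = 25·3563 + 121
3563 = 29·121 + 54
121 = 2·54 + 13
54 = 4·13 + 2
13 = 6·2 + 1
2 = 2·1 + 0
The gcd is 1. Working backward:
1 = 13 − 6·2
1 = −6·54 + 25·13
1 = 25·121 − 56·54
1 = −56·3563 + 1649·121
1 = 1649·89196 − 41281·3563
Hence 3563⁻¹ ≡ -41281 ≡ 47915 (mod 89196).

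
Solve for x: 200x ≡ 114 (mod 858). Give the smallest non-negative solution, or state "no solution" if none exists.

First find gcd(200, 858):
858 = 4×200 + 58
200 = 3×58 + 26
58 = 2×26 + 6
26 = 4×6 + 2
6 = 3×2 + 0
gcd = 2 and 2 | 114, so solutions exist. Divide through by 2: 100x ≡ 57 (mod 429).
Now find 100⁻¹ mod 429:
429 = 4×100 + 29
100 = 3×29 + 13
29 = 2×13 + 3
13 = 4×3 + 1
3 = 3×1 + 0
Back-substitute:
1 = 13 − 4·3
1 = −4·29 + 9·13
1 = 9·100 − 31·29
1 = −31·429 + 133·100
So 100⁻¹ ≡ 133 (mod 429).
Then x ≡ 133·57 ≡ 288 (mod 429); the smallest non-negative solution is x = 288.

288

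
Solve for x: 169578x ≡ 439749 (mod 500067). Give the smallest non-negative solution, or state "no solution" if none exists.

34944

First find gcd(169578, 500067):
500067 = 2×169578 + 160911
169578 = 1×160911 + 8667
160911 = 18×8667 + 4905
8667 = 1×4905 + 3762
4905 = 1×3762 + 1143
3762 = 3×1143 + 333
1143 = 3×333 + 144
333 = 2×144 + 45
144 = 3×45 + 9
45 = 5×9 + 0
gcd = 9 and 9 | 439749, so solutions exist. Divide through by 9: 18842x ≡ 48861 (mod 55563).
Now find 18842⁻¹ mod 55563:
55563 = 2*18842 + 17879
18842 = 1*17879 + 963
17879 = 18*963 + 545
963 = 1*545 + 418
545 = 1*418 + 127
418 = 3*127 + 37
127 = 3*37 + 16
37 = 2*16 + 5
16 = 3*5 + 1
5 = 5*1 + 0
Back-substitute:
1 = 16 − 3·5
1 = −3·37 + 7·16
1 = 7·127 − 24·37
1 = −24·418 + 79·127
1 = 79·545 − 103·418
1 = −103·963 + 182·545
1 = 182·17879 − 3379·963
1 = −3379·18842 + 3561·17879
1 = 3561·55563 − 10501·18842
So 18842·(-10501) ≡ 1 (mod 55563), i.e. 18842⁻¹ ≡ 45062.
Then x ≡ 45062·48861 ≡ 34944 (mod 55563); the smallest non-negative solution is x = 34944.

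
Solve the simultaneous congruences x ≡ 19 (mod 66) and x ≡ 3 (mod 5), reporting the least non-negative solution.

Write x = 19 + 66·k. Then 66·k ≡ 3 − 19 ≡ 4 (mod 5).
Need 66⁻¹ mod 5. Extended Euclid on (5, 1):
5 = 5×1 + 0
66⁻¹ ≡ 1 (mod 5), so k ≡ 1·4 ≡ 4 (mod 5).
x = 19 + 66·4 = 283.

283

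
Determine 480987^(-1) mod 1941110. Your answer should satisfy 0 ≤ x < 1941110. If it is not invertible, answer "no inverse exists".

1536533

Apply the Euclidean algorithm to 1941110 and 480987:
1941110 = 4*480987 + 17162
480987 = 28*17162 + 451
17162 = 38*451 + 24
451 = 18*24 + 19
24 = 1*19 + 5
19 = 3*5 + 4
5 = 1*4 + 1
4 = 4*1 + 0
gcd = 1, so the inverse exists. Back-substitute:
1 = 5 − 4
1 = −19 + 4·5
1 = 4·24 − 5·19
1 = −5·451 + 94·24
1 = 94·17162 − 3577·451
1 = −3577·480987 + 100250·17162
1 = 100250·1941110 − 404577·480987
Hence 480987⁻¹ ≡ -404577 ≡ 1536533 (mod 1941110).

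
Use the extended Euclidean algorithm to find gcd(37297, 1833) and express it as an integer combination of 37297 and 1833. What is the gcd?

13

Euclidean algorithm:
37297 = 20*1833 + 637
1833 = 2*637 + 559
637 = 1*559 + 78
559 = 7*78 + 13
78 = 6*13 + 0
gcd(37297, 1833) = 13.
Express as a combination:
13 = 559 − 7·78
13 = −7·637 + 8·559
13 = 8·1833 − 23·637
13 = −23·37297 + 468·1833
So 13 = (-23)·37297 + (468)·1833.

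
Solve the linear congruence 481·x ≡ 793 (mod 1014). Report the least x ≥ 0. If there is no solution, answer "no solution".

67

First find gcd(481, 1014):
1014 = 2×481 + 52
481 = 9×52 + 13
52 = 4×13 + 0
gcd = 13 and 13 | 793, so solutions exist. Divide through by 13: 37x ≡ 61 (mod 78).
Now find 37⁻¹ mod 78:
78 = 2*37 + 4
37 = 9*4 + 1
4 = 4*1 + 0
Back-substitute:
1 = 37 − 9·4
1 = −9·78 + 19·37
So 37⁻¹ ≡ 19 (mod 78).
Then x ≡ 19·61 ≡ 67 (mod 78); the smallest non-negative solution is x = 67.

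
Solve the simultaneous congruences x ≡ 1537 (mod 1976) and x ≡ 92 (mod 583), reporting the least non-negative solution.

90457

Write x = 1537 + 1976·k. Then 1976·k ≡ 92 − 1537 ≡ 304 (mod 583).
Need 1976⁻¹ mod 583. Extended Euclid on (583, 227):
583 = 2*227 + 129
227 = 1*129 + 98
129 = 1*98 + 31
98 = 3*31 + 5
31 = 6*5 + 1
5 = 5*1 + 0
Back-substitute:
1 = 31 − 6·5
1 = −6·98 + 19·31
1 = 19·129 − 25·98
1 = −25·227 + 44·129
1 = 44·583 − 113·227
1976⁻¹ ≡ 470 (mod 583), so k ≡ 470·304 ≡ 45 (mod 583).
x = 1537 + 1976·45 = 90457.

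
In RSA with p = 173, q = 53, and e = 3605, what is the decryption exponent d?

φ(n) = (p−1)(q−1) = 172·52 = 8944.
Need d with 3605·d ≡ 1 (mod 8944). Apply the extended Euclidean algorithm:
8944 = 2×3605 + 1734
3605 = 2×1734 + 137
1734 = 12×137 + 90
137 = 1×90 + 47
90 = 1×47 + 43
47 = 1×43 + 4
43 = 10×4 + 3
4 = 1×3 + 1
3 = 3×1 + 0
Back-substitute:
1 = 4 − 3
1 = −43 + 11·4
1 = 11·47 − 12·43
1 = −12·90 + 23·47
1 = 23·137 − 35·90
1 = −35·1734 + 443·137
1 = 443·3605 − 921·1734
1 = −921·8944 + 2285·3605
So 3605·2285 ≡ 1 (mod 8944), hence d = 2285.

2285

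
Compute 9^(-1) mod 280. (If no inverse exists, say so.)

Apply the Euclidean algorithm to 280 and 9:
280 = 31·9 + 1
9 = 9·1 + 0
gcd = 1, so the inverse exists. Back-substitute:
1 = 280 − 31·9
Thus 9·(-31) ≡ 1 (mod 280); reducing, -31 mod 280 = 249.

249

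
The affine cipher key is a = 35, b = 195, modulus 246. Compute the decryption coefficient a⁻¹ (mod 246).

239

Run Euclid on (246, 35):
246 = 7·35 + 1
35 = 35·1 + 0
gcd = 1, so the inverse exists. Back-substitute:
1 = 246 − 7·35
Thus 35·(-7) ≡ 1 (mod 246); reducing, -7 mod 246 = 239.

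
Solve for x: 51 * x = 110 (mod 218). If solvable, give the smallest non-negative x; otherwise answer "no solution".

62

First find gcd(51, 218):
218 = 4×51 + 14
51 = 3×14 + 9
14 = 1×9 + 5
9 = 1×5 + 4
5 = 1×4 + 1
4 = 4×1 + 0
gcd = 1, so a unique solution mod 218 exists.
Back-substitute for the Bézout coefficients:
1 = 5 − 4
1 = −9 + 2·5
1 = 2·14 − 3·9
1 = −3·51 + 11·14
1 = 11·218 − 47·51
So 51·(-47) ≡ 1 (mod 218), giving 51⁻¹ ≡ 171.
x ≡ 51⁻¹·110 ≡ 171·110 ≡ 62 (mod 218).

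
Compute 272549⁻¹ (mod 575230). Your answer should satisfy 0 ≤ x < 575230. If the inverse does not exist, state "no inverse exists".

Apply the Euclidean algorithm to 575230 and 272549:
575230 = 2·272549 + 30132
272549 = 9·30132 + 1361
30132 = 22·1361 + 190
1361 = 7·190 + 31
190 = 6·31 + 4
31 = 7·4 + 3
4 = 1·3 + 1
3 = 3·1 + 0
Since gcd(272549, 575230) = 1, back-substitute to write 1 as a combination:
1 = 4 − 3
1 = −31 + 8·4
1 = 8·190 − 49·31
1 = −49·1361 + 351·190
1 = 351·30132 − 7771·1361
1 = −7771·272549 + 70290·30132
1 = 70290·575230 − 148351·272549
Hence 272549⁻¹ ≡ -148351 ≡ 426879 (mod 575230).

426879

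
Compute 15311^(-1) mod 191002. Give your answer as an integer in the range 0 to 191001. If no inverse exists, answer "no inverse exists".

47317

Run Euclid on (191002, 15311):
191002 = 12·15311 + 7270
15311 = 2·7270 + 771
7270 = 9·771 + 331
771 = 2·331 + 109
331 = 3·109 + 4
109 = 27·4 + 1
4 = 4·1 + 0
gcd = 1, so the inverse exists. Back-substitute:
1 = 109 − 27·4
1 = −27·331 + 82·109
1 = 82·771 − 191·331
1 = −191·7270 + 1801·771
1 = 1801·15311 − 3793·7270
1 = −3793·191002 + 47317·15311
So 15311·47317 ≡ 1 (mod 191002).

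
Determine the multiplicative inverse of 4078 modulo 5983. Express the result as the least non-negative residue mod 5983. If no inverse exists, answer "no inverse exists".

Extended Euclidean algorithm:
5983 = 1*4078 + 1905
4078 = 2*1905 + 268
1905 = 7*268 + 29
268 = 9*29 + 7
29 = 4*7 + 1
7 = 7*1 + 0
gcd = 1, so the inverse exists. Back-substitute:
1 = 29 − 4·7
1 = −4·268 + 37·29
1 = 37·1905 − 263·268
1 = −263·4078 + 563·1905
1 = 563·5983 − 826·4078
So 4078·(-826) ≡ 1 (mod 5983), and -826 ≡ 5157 (mod 5983).

5157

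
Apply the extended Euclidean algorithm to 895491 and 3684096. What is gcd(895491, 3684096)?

Euclidean algorithm:
3684096 = 4*895491 + 102132
895491 = 8*102132 + 78435
102132 = 1*78435 + 23697
78435 = 3*23697 + 7344
23697 = 3*7344 + 1665
7344 = 4*1665 + 684
1665 = 2*684 + 297
684 = 2*297 + 90
297 = 3*90 + 27
90 = 3*27 + 9
27 = 3*9 + 0
gcd(895491, 3684096) = 9.
Back-substituting:
9 = 90 − 3·27
9 = −3·297 + 10·90
9 = 10·684 − 23·297
9 = −23·1665 + 56·684
9 = 56·7344 − 247·1665
9 = −247·23697 + 797·7344
9 = 797·78435 − 2638·23697
9 = −2638·102132 + 3435·78435
9 = 3435·895491 − 30118·102132
9 = −30118·3684096 + 123907·895491
So 9 = (-30118)·3684096 + (123907)·895491.

9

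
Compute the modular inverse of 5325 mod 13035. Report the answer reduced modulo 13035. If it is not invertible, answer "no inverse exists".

no inverse exists

Euclidean algorithm on 13035, 5325:
13035 = 2*5325 + 2385
5325 = 2*2385 + 555
2385 = 4*555 + 165
555 = 3*165 + 60
165 = 2*60 + 45
60 = 1*45 + 15
45 = 3*15 + 0
gcd(5325, 13035) = 15 ≠ 1, so 5325 has no multiplicative inverse modulo 13035.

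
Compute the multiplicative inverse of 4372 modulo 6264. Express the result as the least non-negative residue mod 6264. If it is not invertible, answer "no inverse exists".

Euclidean algorithm on 6264, 4372:
6264 = 1·4372 + 1892
4372 = 2·1892 + 588
1892 = 3·588 + 128
588 = 4·128 + 76
128 = 1·76 + 52
76 = 1·52 + 24
52 = 2·24 + 4
24 = 6·4 + 0
gcd(4372, 6264) = 4 ≠ 1, so 4372 has no multiplicative inverse modulo 6264.

no inverse exists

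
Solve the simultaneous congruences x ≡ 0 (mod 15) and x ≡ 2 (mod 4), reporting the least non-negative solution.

Write x = 0 + 15·k. Then 15·k ≡ 2 − 0 ≡ 2 (mod 4).
Need 15⁻¹ mod 4. Extended Euclid on (4, 3):
4 = 1·3 + 1
3 = 3·1 + 0
Back-substitute:
1 = 4 − 3
15⁻¹ ≡ 3 (mod 4), so k ≡ 3·2 ≡ 2 (mod 4).
x = 0 + 15·2 = 30.

30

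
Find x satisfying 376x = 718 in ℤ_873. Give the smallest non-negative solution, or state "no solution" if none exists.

First find gcd(376, 873):
873 = 2*376 + 121
376 = 3*121 + 13
121 = 9*13 + 4
13 = 3*4 + 1
4 = 4*1 + 0
gcd = 1, so a unique solution mod 873 exists.
Back-substitute for the Bézout coefficients:
1 = 13 − 3·4
1 = −3·121 + 28·13
1 = 28·376 − 87·121
1 = −87·873 + 202·376
So 376·(202) ≡ 1 (mod 873), giving 376⁻¹ ≡ 202.
x ≡ 376⁻¹·718 ≡ 202·718 ≡ 118 (mod 873).

118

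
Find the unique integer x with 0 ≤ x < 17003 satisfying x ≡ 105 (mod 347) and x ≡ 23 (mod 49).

Write x = 105 + 347·k. Then 347·k ≡ 23 − 105 ≡ 16 (mod 49).
Need 347⁻¹ mod 49. Extended Euclid on (49, 4):
49 = 12·4 + 1
4 = 4·1 + 0
Back-substitute:
1 = 49 − 12·4
347⁻¹ ≡ 37 (mod 49), so k ≡ 37·16 ≡ 4 (mod 49).
x = 105 + 347·4 = 1493.

1493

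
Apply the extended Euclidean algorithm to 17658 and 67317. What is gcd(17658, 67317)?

3

Repeated division:
67317 = 3*17658 + 14343
17658 = 1*14343 + 3315
14343 = 4*3315 + 1083
3315 = 3*1083 + 66
1083 = 16*66 + 27
66 = 2*27 + 12
27 = 2*12 + 3
12 = 4*3 + 0
gcd(17658, 67317) = 3.
Express as a combination:
3 = 27 − 2·12
3 = −2·66 + 5·27
3 = 5·1083 − 82·66
3 = −82·3315 + 251·1083
3 = 251·14343 − 1086·3315
3 = −1086·17658 + 1337·14343
3 = 1337·67317 − 5097·17658
So 3 = (1337)·67317 + (-5097)·17658.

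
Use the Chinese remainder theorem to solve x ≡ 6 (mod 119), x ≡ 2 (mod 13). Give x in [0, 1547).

1315

Write x = 6 + 119·k. Then 119·k ≡ 2 − 6 ≡ 9 (mod 13).
Need 119⁻¹ mod 13. Extended Euclid on (13, 2):
13 = 6×2 + 1
2 = 2×1 + 0
Back-substitute:
1 = 13 − 6·2
119⁻¹ ≡ 7 (mod 13), so k ≡ 7·9 ≡ 11 (mod 13).
x = 6 + 119·11 = 1315.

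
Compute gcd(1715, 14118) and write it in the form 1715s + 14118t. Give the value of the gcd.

1

Repeated division:
14118 = 8·1715 + 398
1715 = 4·398 + 123
398 = 3·123 + 29
123 = 4·29 + 7
29 = 4·7 + 1
7 = 7·1 + 0
gcd(1715, 14118) = 1.
Back-substituting:
1 = 29 − 4·7
1 = −4·123 + 17·29
1 = 17·398 − 55·123
1 = −55·1715 + 237·398
1 = 237·14118 − 1951·1715
So 1 = (237)·14118 + (-1951)·1715.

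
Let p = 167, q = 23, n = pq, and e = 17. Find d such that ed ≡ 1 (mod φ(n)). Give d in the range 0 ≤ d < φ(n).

1289

φ(n) = (p−1)(q−1) = 166·22 = 3652.
Need d with 17·d ≡ 1 (mod 3652). Apply the extended Euclidean algorithm:
3652 = 214*17 + 14
17 = 1*14 + 3
14 = 4*3 + 2
3 = 1*2 + 1
2 = 2*1 + 0
Back-substitute:
1 = 3 − 2
1 = −14 + 5·3
1 = 5·17 − 6·14
1 = −6·3652 + 1289·17
So 17·1289 ≡ 1 (mod 3652), hence d = 1289.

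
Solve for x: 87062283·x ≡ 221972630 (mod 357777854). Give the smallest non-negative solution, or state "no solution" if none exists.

gcd(87062283, 357777854):
357777854 = 4*87062283 + 9528722
87062283 = 9*9528722 + 1303785
9528722 = 7*1303785 + 402227
1303785 = 3*402227 + 97104
402227 = 4*97104 + 13811
97104 = 7*13811 + 427
13811 = 32*427 + 147
427 = 2*147 + 133
147 = 1*133 + 14
133 = 9*14 + 7
14 = 2*7 + 0
gcd = 7, but 7 ∤ 221972630, so the congruence has no solution.

no solution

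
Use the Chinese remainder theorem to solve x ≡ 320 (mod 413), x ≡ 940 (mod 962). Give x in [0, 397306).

Write x = 320 + 413·k. Then 413·k ≡ 940 − 320 ≡ 620 (mod 962).
Need 413⁻¹ mod 962. Extended Euclid on (962, 413):
962 = 2×413 + 136
413 = 3×136 + 5
136 = 27×5 + 1
5 = 5×1 + 0
Back-substitute:
1 = 136 − 27·5
1 = −27·413 + 82·136
1 = 82·962 − 191·413
413⁻¹ ≡ 771 (mod 962), so k ≡ 771·620 ≡ 868 (mod 962).
x = 320 + 413·868 = 358804.

358804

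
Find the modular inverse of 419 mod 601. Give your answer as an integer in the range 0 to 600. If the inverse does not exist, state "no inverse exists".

459

Extended Euclidean algorithm:
601 = 1×419 + 182
419 = 2×182 + 55
182 = 3×55 + 17
55 = 3×17 + 4
17 = 4×4 + 1
4 = 4×1 + 0
Since gcd(419, 601) = 1, back-substitute to write 1 as a combination:
1 = 17 − 4·4
1 = −4·55 + 13·17
1 = 13·182 − 43·55
1 = −43·419 + 99·182
1 = 99·601 − 142·419
So 419·(-142) ≡ 1 (mod 601), and -142 ≡ 459 (mod 601).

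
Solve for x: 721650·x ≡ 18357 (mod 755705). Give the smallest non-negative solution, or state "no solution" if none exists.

gcd(721650, 755705):
755705 = 1·721650 + 34055
721650 = 21·34055 + 6495
34055 = 5·6495 + 1580
6495 = 4·1580 + 175
1580 = 9·175 + 5
175 = 35·5 + 0
gcd = 5, but 5 ∤ 18357, so the congruence has no solution.

no solution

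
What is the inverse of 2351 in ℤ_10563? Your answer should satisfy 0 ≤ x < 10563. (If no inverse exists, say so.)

Apply the Euclidean algorithm to 10563 and 2351:
10563 = 4·2351 + 1159
2351 = 2·1159 + 33
1159 = 35·33 + 4
33 = 8·4 + 1
4 = 4·1 + 0
Since gcd(2351, 10563) = 1, back-substitute to write 1 as a combination:
1 = 33 − 8·4
1 = −8·1159 + 281·33
1 = 281·2351 − 570·1159
1 = −570·10563 + 2561·2351
So 2351·2561 ≡ 1 (mod 10563).

2561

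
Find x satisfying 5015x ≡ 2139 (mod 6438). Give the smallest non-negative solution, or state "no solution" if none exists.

279

First find gcd(5015, 6438):
6438 = 1*5015 + 1423
5015 = 3*1423 + 746
1423 = 1*746 + 677
746 = 1*677 + 69
677 = 9*69 + 56
69 = 1*56 + 13
56 = 4*13 + 4
13 = 3*4 + 1
4 = 4*1 + 0
gcd = 1, so a unique solution mod 6438 exists.
Back-substitute for the Bézout coefficients:
1 = 13 − 3·4
1 = −3·56 + 13·13
1 = 13·69 − 16·56
1 = −16·677 + 157·69
1 = 157·746 − 173·677
1 = −173·1423 + 330·746
1 = 330·5015 − 1163·1423
1 = −1163·6438 + 1493·5015
So 5015·(1493) ≡ 1 (mod 6438), giving 5015⁻¹ ≡ 1493.
x ≡ 5015⁻¹·2139 ≡ 1493·2139 ≡ 279 (mod 6438).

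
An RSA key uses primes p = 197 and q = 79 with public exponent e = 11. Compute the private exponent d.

8339

φ(n) = (p−1)(q−1) = 196·78 = 15288.
Need d with 11·d ≡ 1 (mod 15288). Apply the extended Euclidean algorithm:
15288 = 1389*11 + 9
11 = 1*9 + 2
9 = 4*2 + 1
2 = 2*1 + 0
Back-substitute:
1 = 9 − 4·2
1 = −4·11 + 5·9
1 = 5·15288 − 6949·11
So 11·(-6949) ≡ 1 (mod 15288), hence d ≡ -6949 ≡ 8339 (mod 15288).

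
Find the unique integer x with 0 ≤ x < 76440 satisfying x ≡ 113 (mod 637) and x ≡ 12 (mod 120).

4572

Write x = 113 + 637·k. Then 637·k ≡ 12 − 113 ≡ 19 (mod 120).
Need 637⁻¹ mod 120. Extended Euclid on (120, 37):
120 = 3·37 + 9
37 = 4·9 + 1
9 = 9·1 + 0
Back-substitute:
1 = 37 − 4·9
1 = −4·120 + 13·37
637⁻¹ ≡ 13 (mod 120), so k ≡ 13·19 ≡ 7 (mod 120).
x = 113 + 637·7 = 4572.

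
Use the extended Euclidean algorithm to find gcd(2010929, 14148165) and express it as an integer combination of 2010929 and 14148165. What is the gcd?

Repeated division:
14148165 = 7×2010929 + 71662
2010929 = 28×71662 + 4393
71662 = 16×4393 + 1374
4393 = 3×1374 + 271
1374 = 5×271 + 19
271 = 14×19 + 5
19 = 3×5 + 4
5 = 1×4 + 1
4 = 4×1 + 0
gcd(2010929, 14148165) = 1.
Back-substituting:
1 = 5 − 4
1 = −19 + 4·5
1 = 4·271 − 57·19
1 = −57·1374 + 289·271
1 = 289·4393 − 924·1374
1 = −924·71662 + 15073·4393
1 = 15073·2010929 − 422968·71662
1 = −422968·14148165 + 2975849·2010929
So 1 = (-422968)·14148165 + (2975849)·2010929.

1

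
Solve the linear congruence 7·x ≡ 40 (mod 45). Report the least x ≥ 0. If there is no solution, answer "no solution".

First find gcd(7, 45):
45 = 6·7 + 3
7 = 2·3 + 1
3 = 3·1 + 0
gcd = 1, so a unique solution mod 45 exists.
Back-substitute for the Bézout coefficients:
1 = 7 − 2·3
1 = −2·45 + 13·7
So 7·(13) ≡ 1 (mod 45), giving 7⁻¹ ≡ 13.
x ≡ 7⁻¹·40 ≡ 13·40 ≡ 25 (mod 45).

25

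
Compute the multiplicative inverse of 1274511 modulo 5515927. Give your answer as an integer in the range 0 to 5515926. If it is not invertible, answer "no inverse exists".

2796566

gcd(5515927, 1274511) by repeated division:
5515927 = 4·1274511 + 417883
1274511 = 3·417883 + 20862
417883 = 20·20862 + 643
20862 = 32·643 + 286
643 = 2·286 + 71
286 = 4·71 + 2
71 = 35·2 + 1
2 = 2·1 + 0
Since gcd(1274511, 5515927) = 1, back-substitute to write 1 as a combination:
1 = 71 − 35·2
1 = −35·286 + 141·71
1 = 141·643 − 317·286
1 = −317·20862 + 10285·643
1 = 10285·417883 − 206017·20862
1 = −206017·1274511 + 628336·417883
1 = 628336·5515927 − 2719361·1274511
Hence 1274511⁻¹ ≡ -2719361 ≡ 2796566 (mod 5515927).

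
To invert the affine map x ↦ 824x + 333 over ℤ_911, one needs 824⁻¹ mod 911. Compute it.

178

Run Euclid on (911, 824):
911 = 1*824 + 87
824 = 9*87 + 41
87 = 2*41 + 5
41 = 8*5 + 1
5 = 5*1 + 0
gcd = 1, so the inverse exists. Back-substitute:
1 = 41 − 8·5
1 = −8·87 + 17·41
1 = 17·824 − 161·87
1 = −161·911 + 178·824
So 824·178 ≡ 1 (mod 911).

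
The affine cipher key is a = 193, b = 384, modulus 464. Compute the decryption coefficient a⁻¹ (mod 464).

113

Extended Euclidean algorithm:
464 = 2*193 + 78
193 = 2*78 + 37
78 = 2*37 + 4
37 = 9*4 + 1
4 = 4*1 + 0
The gcd is 1. Working backward:
1 = 37 − 9·4
1 = −9·78 + 19·37
1 = 19·193 − 47·78
1 = −47·464 + 113·193
So 193·113 ≡ 1 (mod 464).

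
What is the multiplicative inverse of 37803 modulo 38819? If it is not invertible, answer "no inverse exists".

16926

Run Euclid on (38819, 37803):
38819 = 1×37803 + 1016
37803 = 37×1016 + 211
1016 = 4×211 + 172
211 = 1×172 + 39
172 = 4×39 + 16
39 = 2×16 + 7
16 = 2×7 + 2
7 = 3×2 + 1
2 = 2×1 + 0
The gcd is 1. Working backward:
1 = 7 − 3·2
1 = −3·16 + 7·7
1 = 7·39 − 17·16
1 = −17·172 + 75·39
1 = 75·211 − 92·172
1 = −92·1016 + 443·211
1 = 443·37803 − 16483·1016
1 = −16483·38819 + 16926·37803
So 37803·16926 ≡ 1 (mod 38819).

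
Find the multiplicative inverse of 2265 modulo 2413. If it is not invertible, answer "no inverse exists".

gcd(2413, 2265) by repeated division:
2413 = 1×2265 + 148
2265 = 15×148 + 45
148 = 3×45 + 13
45 = 3×13 + 6
13 = 2×6 + 1
6 = 6×1 + 0
Since gcd(2265, 2413) = 1, back-substitute to write 1 as a combination:
1 = 13 − 2·6
1 = −2·45 + 7·13
1 = 7·148 − 23·45
1 = −23·2265 + 352·148
1 = 352·2413 − 375·2265
So 2265·(-375) ≡ 1 (mod 2413), and -375 ≡ 2038 (mod 2413).

2038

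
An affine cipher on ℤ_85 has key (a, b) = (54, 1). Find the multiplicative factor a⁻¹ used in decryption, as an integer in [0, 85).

74

Run Euclid on (85, 54):
85 = 1×54 + 31
54 = 1×31 + 23
31 = 1×23 + 8
23 = 2×8 + 7
8 = 1×7 + 1
7 = 7×1 + 0
Since gcd(54, 85) = 1, back-substitute to write 1 as a combination:
1 = 8 − 7
1 = −23 + 3·8
1 = 3·31 − 4·23
1 = −4·54 + 7·31
1 = 7·85 − 11·54
Thus 54·(-11) ≡ 1 (mod 85); reducing, -11 mod 85 = 74.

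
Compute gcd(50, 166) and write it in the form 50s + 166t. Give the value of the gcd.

2

Apply Euclid's algorithm to 166 and 50:
166 = 3·50 + 16
50 = 3·16 + 2
16 = 8·2 + 0
gcd(50, 166) = 2.
Working backward:
2 = 50 − 3·16
2 = −3·166 + 10·50
So 2 = (-3)·166 + (10)·50.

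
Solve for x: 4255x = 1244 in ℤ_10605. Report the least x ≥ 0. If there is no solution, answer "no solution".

gcd(4255, 10605):
10605 = 2·4255 + 2095
4255 = 2·2095 + 65
2095 = 32·65 + 15
65 = 4·15 + 5
15 = 3·5 + 0
gcd = 5, but 5 ∤ 1244, so the congruence has no solution.

no solution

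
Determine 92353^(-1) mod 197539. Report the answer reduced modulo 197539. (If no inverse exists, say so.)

Run Euclid on (197539, 92353):
197539 = 2*92353 + 12833
92353 = 7*12833 + 2522
12833 = 5*2522 + 223
2522 = 11*223 + 69
223 = 3*69 + 16
69 = 4*16 + 5
16 = 3*5 + 1
5 = 5*1 + 0
gcd = 1, so the inverse exists. Back-substitute:
1 = 16 − 3·5
1 = −3·69 + 13·16
1 = 13·223 − 42·69
1 = −42·2522 + 475·223
1 = 475·12833 − 2417·2522
1 = −2417·92353 + 17394·12833
1 = 17394·197539 − 37205·92353
So 92353·(-37205) ≡ 1 (mod 197539), and -37205 ≡ 160334 (mod 197539).

160334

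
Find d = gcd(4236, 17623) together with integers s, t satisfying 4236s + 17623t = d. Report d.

Apply Euclid's algorithm to 17623 and 4236:
17623 = 4·4236 + 679
4236 = 6·679 + 162
679 = 4·162 + 31
162 = 5·31 + 7
31 = 4·7 + 3
7 = 2·3 + 1
3 = 3·1 + 0
gcd(4236, 17623) = 1.
Back-substituting:
1 = 7 − 2·3
1 = −2·31 + 9·7
1 = 9·162 − 47·31
1 = −47·679 + 197·162
1 = 197·4236 − 1229·679
1 = −1229·17623 + 5113·4236
So 1 = (-1229)·17623 + (5113)·4236.

1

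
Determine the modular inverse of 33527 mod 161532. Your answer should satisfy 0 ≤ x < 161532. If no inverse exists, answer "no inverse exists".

145175

Extended Euclidean algorithm:
161532 = 4*33527 + 27424
33527 = 1*27424 + 6103
27424 = 4*6103 + 3012
6103 = 2*3012 + 79
3012 = 38*79 + 10
79 = 7*10 + 9
10 = 1*9 + 1
9 = 9*1 + 0
The gcd is 1. Working backward:
1 = 10 − 9
1 = −79 + 8·10
1 = 8·3012 − 305·79
1 = −305·6103 + 618·3012
1 = 618·27424 − 2777·6103
1 = −2777·33527 + 3395·27424
1 = 3395·161532 − 16357·33527
So 33527·(-16357) ≡ 1 (mod 161532), and -16357 ≡ 145175 (mod 161532).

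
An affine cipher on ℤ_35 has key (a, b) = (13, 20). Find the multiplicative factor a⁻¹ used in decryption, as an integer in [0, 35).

Extended Euclidean algorithm:
35 = 2×13 + 9
13 = 1×9 + 4
9 = 2×4 + 1
4 = 4×1 + 0
gcd = 1, so the inverse exists. Back-substitute:
1 = 9 − 2·4
1 = −2·13 + 3·9
1 = 3·35 − 8·13
Thus 13·(-8) ≡ 1 (mod 35); reducing, -8 mod 35 = 27.

27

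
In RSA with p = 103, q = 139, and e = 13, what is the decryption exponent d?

9745

φ(n) = (p−1)(q−1) = 102·138 = 14076.
Need d with 13·d ≡ 1 (mod 14076). Apply the extended Euclidean algorithm:
14076 = 1082×13 + 10
13 = 1×10 + 3
10 = 3×3 + 1
3 = 3×1 + 0
Back-substitute:
1 = 10 − 3·3
1 = −3·13 + 4·10
1 = 4·14076 − 4331·13
So 13·(-4331) ≡ 1 (mod 14076), hence d ≡ -4331 ≡ 9745 (mod 14076).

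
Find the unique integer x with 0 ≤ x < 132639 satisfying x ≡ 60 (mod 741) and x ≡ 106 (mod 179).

Write x = 60 + 741·k. Then 741·k ≡ 106 − 60 ≡ 46 (mod 179).
Need 741⁻¹ mod 179. Extended Euclid on (179, 25):
179 = 7·25 + 4
25 = 6·4 + 1
4 = 4·1 + 0
Back-substitute:
1 = 25 − 6·4
1 = −6·179 + 43·25
741⁻¹ ≡ 43 (mod 179), so k ≡ 43·46 ≡ 9 (mod 179).
x = 60 + 741·9 = 6729.

6729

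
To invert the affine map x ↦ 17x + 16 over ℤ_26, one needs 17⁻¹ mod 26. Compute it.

23

Apply the Euclidean algorithm to 26 and 17:
26 = 1×17 + 9
17 = 1×9 + 8
9 = 1×8 + 1
8 = 8×1 + 0
gcd = 1, so the inverse exists. Back-substitute:
1 = 9 − 8
1 = −17 + 2·9
1 = 2·26 − 3·17
So 17·(-3) ≡ 1 (mod 26), and -3 ≡ 23 (mod 26).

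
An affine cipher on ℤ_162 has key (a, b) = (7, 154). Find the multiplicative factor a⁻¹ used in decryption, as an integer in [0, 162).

139

Extended Euclidean algorithm:
162 = 23*7 + 1
7 = 7*1 + 0
The gcd is 1. Working backward:
1 = 162 − 23·7
Thus 7·(-23) ≡ 1 (mod 162); reducing, -23 mod 162 = 139.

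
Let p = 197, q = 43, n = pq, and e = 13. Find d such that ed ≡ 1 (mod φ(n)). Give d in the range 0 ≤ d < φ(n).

2533

φ(n) = (p−1)(q−1) = 196·42 = 8232.
Need d with 13·d ≡ 1 (mod 8232). Apply the extended Euclidean algorithm:
8232 = 633*13 + 3
13 = 4*3 + 1
3 = 3*1 + 0
Back-substitute:
1 = 13 − 4·3
1 = −4·8232 + 2533·13
So 13·2533 ≡ 1 (mod 8232), hence d = 2533.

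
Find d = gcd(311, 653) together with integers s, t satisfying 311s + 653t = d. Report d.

Euclidean algorithm:
653 = 2×311 + 31
311 = 10×31 + 1
31 = 31×1 + 0
gcd(311, 653) = 1.
Working backward:
1 = 311 − 10·31
1 = −10·653 + 21·311
So 1 = (-10)·653 + (21)·311.

1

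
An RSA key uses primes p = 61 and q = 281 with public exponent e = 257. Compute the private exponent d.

13793

φ(n) = (p−1)(q−1) = 60·280 = 16800.
Need d with 257·d ≡ 1 (mod 16800). Apply the extended Euclidean algorithm:
16800 = 65*257 + 95
257 = 2*95 + 67
95 = 1*67 + 28
67 = 2*28 + 11
28 = 2*11 + 6
11 = 1*6 + 5
6 = 1*5 + 1
5 = 5*1 + 0
Back-substitute:
1 = 6 − 5
1 = −11 + 2·6
1 = 2·28 − 5·11
1 = −5·67 + 12·28
1 = 12·95 − 17·67
1 = −17·257 + 46·95
1 = 46·16800 − 3007·257
So 257·(-3007) ≡ 1 (mod 16800), hence d ≡ -3007 ≡ 13793 (mod 16800).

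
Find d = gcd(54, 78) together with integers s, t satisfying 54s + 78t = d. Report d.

Repeated division:
78 = 1×54 + 24
54 = 2×24 + 6
24 = 4×6 + 0
gcd(54, 78) = 6.
Working backward:
6 = 54 − 2·24
6 = −2·78 + 3·54
So 6 = (-2)·78 + (3)·54.

6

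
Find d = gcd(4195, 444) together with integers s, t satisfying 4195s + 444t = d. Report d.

Repeated division:
4195 = 9·444 + 199
444 = 2·199 + 46
199 = 4·46 + 15
46 = 3·15 + 1
15 = 15·1 + 0
gcd(4195, 444) = 1.
Express as a combination:
1 = 46 − 3·15
1 = −3·199 + 13·46
1 = 13·444 − 29·199
1 = −29·4195 + 274·444
So 1 = (-29)·4195 + (274)·444.

1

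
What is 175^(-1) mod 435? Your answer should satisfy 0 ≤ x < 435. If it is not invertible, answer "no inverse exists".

no inverse exists

Compute gcd(175, 435):
435 = 2*175 + 85
175 = 2*85 + 5
85 = 17*5 + 0
gcd(175, 435) = 5 ≠ 1, so 175 has no multiplicative inverse modulo 435.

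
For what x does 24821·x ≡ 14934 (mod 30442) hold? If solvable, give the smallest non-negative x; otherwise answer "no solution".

First find gcd(24821, 30442):
30442 = 1·24821 + 5621
24821 = 4·5621 + 2337
5621 = 2·2337 + 947
2337 = 2·947 + 443
947 = 2·443 + 61
443 = 7·61 + 16
61 = 3·16 + 13
16 = 1·13 + 3
13 = 4·3 + 1
3 = 3·1 + 0
gcd = 1, so a unique solution mod 30442 exists.
Back-substitute for the Bézout coefficients:
1 = 13 − 4·3
1 = −4·16 + 5·13
1 = 5·61 − 19·16
1 = −19·443 + 138·61
1 = 138·947 − 295·443
1 = −295·2337 + 728·947
1 = 728·5621 − 1751·2337
1 = −1751·24821 + 7732·5621
1 = 7732·30442 − 9483·24821
So 24821·(-9483) ≡ 1 (mod 30442), giving 24821⁻¹ ≡ 20959.
x ≡ 24821⁻¹·14934 ≡ 20959·14934 ≡ 27504 (mod 30442).

27504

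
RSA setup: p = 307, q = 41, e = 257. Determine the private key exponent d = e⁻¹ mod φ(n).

3953

φ(n) = (p−1)(q−1) = 306·40 = 12240.
Need d with 257·d ≡ 1 (mod 12240). Apply the extended Euclidean algorithm:
12240 = 47×257 + 161
257 = 1×161 + 96
161 = 1×96 + 65
96 = 1×65 + 31
65 = 2×31 + 3
31 = 10×3 + 1
3 = 3×1 + 0
Back-substitute:
1 = 31 − 10·3
1 = −10·65 + 21·31
1 = 21·96 − 31·65
1 = −31·161 + 52·96
1 = 52·257 − 83·161
1 = −83·12240 + 3953·257
So 257·3953 ≡ 1 (mod 12240), hence d = 3953.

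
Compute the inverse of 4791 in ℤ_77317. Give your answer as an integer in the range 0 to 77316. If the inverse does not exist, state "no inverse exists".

Extended Euclidean algorithm:
77317 = 16*4791 + 661
4791 = 7*661 + 164
661 = 4*164 + 5
164 = 32*5 + 4
5 = 1*4 + 1
4 = 4*1 + 0
The gcd is 1. Working backward:
1 = 5 − 4
1 = −164 + 33·5
1 = 33·661 − 133·164
1 = −133·4791 + 964·661
1 = 964·77317 − 15557·4791
Thus 4791·(-15557) ≡ 1 (mod 77317); reducing, -15557 mod 77317 = 61760.

61760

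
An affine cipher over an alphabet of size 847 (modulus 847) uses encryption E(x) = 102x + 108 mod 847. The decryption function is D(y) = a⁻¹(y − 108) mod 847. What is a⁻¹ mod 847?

Extended Euclidean algorithm:
847 = 8*102 + 31
102 = 3*31 + 9
31 = 3*9 + 4
9 = 2*4 + 1
4 = 4*1 + 0
gcd = 1, so the inverse exists. Back-substitute:
1 = 9 − 2·4
1 = −2·31 + 7·9
1 = 7·102 − 23·31
1 = −23·847 + 191·102
So 102·191 ≡ 1 (mod 847).

191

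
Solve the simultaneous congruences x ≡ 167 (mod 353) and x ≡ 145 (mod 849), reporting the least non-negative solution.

Write x = 167 + 353·k. Then 353·k ≡ 145 − 167 ≡ 827 (mod 849).
Need 353⁻¹ mod 849. Extended Euclid on (849, 353):
849 = 2*353 + 143
353 = 2*143 + 67
143 = 2*67 + 9
67 = 7*9 + 4
9 = 2*4 + 1
4 = 4*1 + 0
Back-substitute:
1 = 9 − 2·4
1 = −2·67 + 15·9
1 = 15·143 − 32·67
1 = −32·353 + 79·143
1 = 79·849 − 190·353
353⁻¹ ≡ 659 (mod 849), so k ≡ 659·827 ≡ 784 (mod 849).
x = 167 + 353·784 = 276919.

276919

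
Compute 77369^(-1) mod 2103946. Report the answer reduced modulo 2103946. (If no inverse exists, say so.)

Run Euclid on (2103946, 77369):
2103946 = 27·77369 + 14983
77369 = 5·14983 + 2454
14983 = 6·2454 + 259
2454 = 9·259 + 123
259 = 2·123 + 13
123 = 9·13 + 6
13 = 2·6 + 1
6 = 6·1 + 0
The gcd is 1. Working backward:
1 = 13 − 2·6
1 = −2·123 + 19·13
1 = 19·259 − 40·123
1 = −40·2454 + 379·259
1 = 379·14983 − 2314·2454
1 = −2314·77369 + 11949·14983
1 = 11949·2103946 − 324937·77369
Thus 77369·(-324937) ≡ 1 (mod 2103946); reducing, -324937 mod 2103946 = 1779009.

1779009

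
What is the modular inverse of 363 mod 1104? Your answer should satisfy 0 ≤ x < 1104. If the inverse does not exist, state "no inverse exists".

Euclidean algorithm on 1104, 363:
1104 = 3*363 + 15
363 = 24*15 + 3
15 = 5*3 + 0
gcd(363, 1104) = 3 ≠ 1, so 363 has no multiplicative inverse modulo 1104.

no inverse exists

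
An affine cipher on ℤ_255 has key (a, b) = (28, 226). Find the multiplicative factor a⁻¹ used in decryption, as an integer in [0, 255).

82

Extended Euclidean algorithm:
255 = 9×28 + 3
28 = 9×3 + 1
3 = 3×1 + 0
The gcd is 1. Working backward:
1 = 28 − 9·3
1 = −9·255 + 82·28
So 28·82 ≡ 1 (mod 255).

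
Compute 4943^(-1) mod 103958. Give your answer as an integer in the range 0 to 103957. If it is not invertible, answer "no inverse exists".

Run Euclid on (103958, 4943):
103958 = 21·4943 + 155
4943 = 31·155 + 138
155 = 1·138 + 17
138 = 8·17 + 2
17 = 8·2 + 1
2 = 2·1 + 0
The gcd is 1. Working backward:
1 = 17 − 8·2
1 = −8·138 + 65·17
1 = 65·155 − 73·138
1 = −73·4943 + 2328·155
1 = 2328·103958 − 48961·4943
So 4943·(-48961) ≡ 1 (mod 103958), and -48961 ≡ 54997 (mod 103958).

54997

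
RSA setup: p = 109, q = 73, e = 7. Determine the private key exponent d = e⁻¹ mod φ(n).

1111

φ(n) = (p−1)(q−1) = 108·72 = 7776.
Need d with 7·d ≡ 1 (mod 7776). Apply the extended Euclidean algorithm:
7776 = 1110·7 + 6
7 = 1·6 + 1
6 = 6·1 + 0
Back-substitute:
1 = 7 − 6
1 = −7776 + 1111·7
So 7·1111 ≡ 1 (mod 7776), hence d = 1111.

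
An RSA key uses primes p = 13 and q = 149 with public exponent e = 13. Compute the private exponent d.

φ(n) = (p−1)(q−1) = 12·148 = 1776.
Need d with 13·d ≡ 1 (mod 1776). Apply the extended Euclidean algorithm:
1776 = 136·13 + 8
13 = 1·8 + 5
8 = 1·5 + 3
5 = 1·3 + 2
3 = 1·2 + 1
2 = 2·1 + 0
Back-substitute:
1 = 3 − 2
1 = −5 + 2·3
1 = 2·8 − 3·5
1 = −3·13 + 5·8
1 = 5·1776 − 683·13
So 13·(-683) ≡ 1 (mod 1776), hence d ≡ -683 ≡ 1093 (mod 1776).

1093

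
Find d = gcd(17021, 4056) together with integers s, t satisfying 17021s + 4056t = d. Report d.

1

Euclidean algorithm:
17021 = 4×4056 + 797
4056 = 5×797 + 71
797 = 11×71 + 16
71 = 4×16 + 7
16 = 2×7 + 2
7 = 3×2 + 1
2 = 2×1 + 0
gcd(17021, 4056) = 1.
Express as a combination:
1 = 7 − 3·2
1 = −3·16 + 7·7
1 = 7·71 − 31·16
1 = −31·797 + 348·71
1 = 348·4056 − 1771·797
1 = −1771·17021 + 7432·4056
So 1 = (-1771)·17021 + (7432)·4056.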